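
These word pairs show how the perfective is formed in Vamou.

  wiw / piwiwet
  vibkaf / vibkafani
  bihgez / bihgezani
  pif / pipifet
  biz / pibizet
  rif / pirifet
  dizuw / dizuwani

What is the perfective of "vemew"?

vemewani

"vemew" has 2 vowels. The stems with 2 vowels (bihgez → bihgezani, vibkaf → vibkafani, dizuw → dizuwani) add -ani.
So vemew → vemewani.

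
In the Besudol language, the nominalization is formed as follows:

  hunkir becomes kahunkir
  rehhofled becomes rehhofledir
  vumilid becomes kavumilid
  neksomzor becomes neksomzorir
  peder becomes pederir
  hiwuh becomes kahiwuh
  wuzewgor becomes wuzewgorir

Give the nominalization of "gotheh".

"gotheh" has last vowel 'e'. The stems whose last vowel is 'e' (peder → pederir, rehhofled → rehhofledir) add -ir.
So gotheh → gothehir.

gothehir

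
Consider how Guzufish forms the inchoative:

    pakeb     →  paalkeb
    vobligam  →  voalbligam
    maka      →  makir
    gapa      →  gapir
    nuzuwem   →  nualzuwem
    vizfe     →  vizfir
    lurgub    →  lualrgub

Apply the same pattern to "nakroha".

maka and vobligam both have last vowel 'a' yet inflect differently (makir, voalbligam), so the last vowel is not what conditions the rule; whether the stem ends in a vowel or a consonant is.
"nakroha" ends in a vowel. The stems ending in a vowel (maka → makir, gapa → gapir, vizfe → vizfir) drop the final letter and add -ir.
The other pattern: stems ending in a consonant insert -al- after the first vowel.
So nakroha → nakrohir.

nakrohir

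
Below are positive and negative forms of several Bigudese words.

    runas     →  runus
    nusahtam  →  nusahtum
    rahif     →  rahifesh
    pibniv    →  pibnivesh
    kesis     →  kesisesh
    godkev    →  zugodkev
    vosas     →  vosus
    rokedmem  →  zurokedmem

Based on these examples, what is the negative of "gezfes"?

"gezfes" has last vowel 'e'. The stems whose last vowel is 'e' (godkev → zugodkev, rokedmem → zurokedmem) add the prefix zu-.
So gezfes → zugezfes.

zugezfes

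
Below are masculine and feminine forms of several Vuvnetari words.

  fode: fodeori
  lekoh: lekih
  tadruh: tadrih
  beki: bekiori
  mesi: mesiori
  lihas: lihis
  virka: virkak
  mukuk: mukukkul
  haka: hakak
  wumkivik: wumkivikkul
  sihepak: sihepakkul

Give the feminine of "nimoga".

nimogak

haka and sihepak both have last vowel 'a' yet inflect differently (hakak, sihepakkul), so the last vowel is not what conditions the rule; the final letter is.
"nimoga" ends in -a. The stems ending in -a (haka → hakak, virka → virkak) drop the final letter and add -ak.
So nimoga → nimogak.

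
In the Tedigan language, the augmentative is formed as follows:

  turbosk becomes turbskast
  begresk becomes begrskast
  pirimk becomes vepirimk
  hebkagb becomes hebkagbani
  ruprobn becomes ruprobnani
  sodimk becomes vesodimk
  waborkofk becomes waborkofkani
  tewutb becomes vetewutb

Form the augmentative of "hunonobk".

sodimk and begresk both end in -k yet inflect differently (vesodimk, begrskast), so the final letter is not what conditions the rule; the second-to-last letter is.
"hunonobk" has second-to-last letter 'b'. The one such stem in the data (ruprobn → ruprobnani) adds -ani, so the same rule applies.
So hunonobk → hunonobkani.

hunonobkani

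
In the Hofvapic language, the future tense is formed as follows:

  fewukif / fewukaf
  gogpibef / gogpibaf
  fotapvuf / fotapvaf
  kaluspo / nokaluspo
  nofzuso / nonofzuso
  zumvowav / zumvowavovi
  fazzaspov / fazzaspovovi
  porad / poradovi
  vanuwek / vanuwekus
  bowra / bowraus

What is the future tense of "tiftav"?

tiftavovi

kaluspo and fazzaspov both have last vowel 'o' yet inflect differently (nokaluspo, fazzaspovovi), so the last vowel is not what conditions the rule; the final letter is.
"tiftav" ends in -v. The stems ending in -v (zumvowav → zumvowavovi, fazzaspov → fazzaspovovi) add -ovi.
So tiftav → tiftavovi.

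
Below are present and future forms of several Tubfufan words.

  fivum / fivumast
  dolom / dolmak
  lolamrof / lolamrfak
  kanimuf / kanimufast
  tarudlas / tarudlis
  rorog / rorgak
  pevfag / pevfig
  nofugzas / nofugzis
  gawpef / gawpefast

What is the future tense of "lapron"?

pevfag and rorog both end in -g yet inflect differently (pevfig, rorgak), so the final letter is not what conditions the rule; the last vowel is.
"lapron" has last vowel 'o'. The stems whose last vowel is 'o' (lolamrof → lolamrfak, rorog → rorgak, dolom → dolmak) delete the last vowel and add -ak.
So lapron → laprnak.

laprnak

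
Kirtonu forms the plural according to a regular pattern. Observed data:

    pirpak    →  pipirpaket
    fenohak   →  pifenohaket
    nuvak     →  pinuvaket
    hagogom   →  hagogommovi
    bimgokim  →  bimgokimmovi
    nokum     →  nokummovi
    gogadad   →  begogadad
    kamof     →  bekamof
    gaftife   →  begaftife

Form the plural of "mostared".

bemostared

pirpak and gogadad both have last vowel 'a' yet inflect differently (pipirpaket, begogadad), so the last vowel is not what conditions the rule; the final letter is.
"mostared" ends in -d. The one such stem in the data (gogadad → begogadad) adds the prefix be-, so the same rule applies.
The other patterns: stems ending in -k add pi- … -et around the stem; stems ending in -m double the final consonant and add -ovi.
So mostared → bemostared.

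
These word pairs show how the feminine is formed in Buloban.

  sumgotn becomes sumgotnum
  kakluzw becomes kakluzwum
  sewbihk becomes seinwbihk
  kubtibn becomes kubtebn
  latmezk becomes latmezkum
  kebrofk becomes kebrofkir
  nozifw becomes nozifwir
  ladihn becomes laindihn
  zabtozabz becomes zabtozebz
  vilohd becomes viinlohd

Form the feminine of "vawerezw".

sewbihk and kebrofk both end in -k yet inflect differently (seinwbihk, kebrofkir), so the final letter is not what conditions the rule; the second-to-last letter is.
"vawerezw" has second-to-last letter 'z'. The stems whose second-to-last letter is 'z' (kakluzw → kakluzwum, latmezk → latmezkum) add -um.
The other patterns: stems whose second-to-last letter is 'h' insert -in- after the first vowel; stems whose second-to-last letter is 'f' add -ir; stems whose second-to-last letter is 'b' change the last vowel to 'e'.
So vawerezw → vawerezwum.

vawerezwum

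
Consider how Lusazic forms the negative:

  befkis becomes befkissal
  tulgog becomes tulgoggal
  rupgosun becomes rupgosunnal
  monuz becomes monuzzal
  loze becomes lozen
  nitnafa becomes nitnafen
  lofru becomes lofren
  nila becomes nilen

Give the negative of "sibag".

rupgosun and lofru both have last vowel 'u' yet inflect differently (rupgosunnal, lofren), so the last vowel is not what conditions the rule; whether the stem ends in a vowel or a consonant is.
"sibag" ends in a consonant. The stems ending in a consonant (befkis → befkissal, tulgog → tulgoggal, rupgosun → rupgosunnal) double the final consonant and add -al.
The other pattern: stems ending in a vowel drop the final letter and add -en.
So sibag → sibaggal.

sibaggal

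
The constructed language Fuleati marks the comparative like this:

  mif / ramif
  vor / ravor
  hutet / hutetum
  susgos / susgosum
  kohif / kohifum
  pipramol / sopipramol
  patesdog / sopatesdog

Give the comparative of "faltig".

faltigum

mif and kohif both end in -f yet inflect differently (ramif, kohifum), so the final letter is not what conditions the rule; the number of vowels is.
"faltig" has 2 vowels. The stems with 2 vowels (hutet → hutetum, susgos → susgosum, kohif → kohifum) add -um.
The other patterns: stems with 1 vowel add the prefix ra-; stems with 3 vowels add the prefix so-.
So faltig → faltigum.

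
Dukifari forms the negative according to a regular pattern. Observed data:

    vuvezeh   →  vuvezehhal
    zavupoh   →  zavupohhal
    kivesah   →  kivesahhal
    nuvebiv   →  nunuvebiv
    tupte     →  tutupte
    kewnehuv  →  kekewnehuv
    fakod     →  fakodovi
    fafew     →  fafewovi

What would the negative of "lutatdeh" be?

"lutatdeh" ends in -h. The stems ending in -h (vuvezeh → vuvezehhal, zavupoh → zavupohhal, kivesah → kivesahhal) double the final consonant and add -al.
So lutatdeh → lutatdehhal.

lutatdehhal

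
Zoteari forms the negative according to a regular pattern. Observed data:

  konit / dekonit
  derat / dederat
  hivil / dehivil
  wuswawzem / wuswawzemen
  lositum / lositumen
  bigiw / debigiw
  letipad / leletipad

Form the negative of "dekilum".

dekilumen

letipad and lositum both begin with l- yet inflect differently (leletipad, lositumen), so the first letter is not what conditions the rule; the last vowel is.
"dekilum" has last vowel 'u'. The one such stem in the data (lositum → lositumen) adds -en, so the same rule applies.
So dekilum → dekilumen.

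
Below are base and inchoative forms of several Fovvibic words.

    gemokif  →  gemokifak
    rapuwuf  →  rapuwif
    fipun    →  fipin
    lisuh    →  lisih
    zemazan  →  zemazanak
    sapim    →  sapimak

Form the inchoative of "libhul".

libhil

fipun and zemazan both end in -n yet inflect differently (fipin, zemazanak), so the final letter is not what conditions the rule; the last vowel is.
"libhul" has last vowel 'u'. The stems whose last vowel is 'u' (fipun → fipin, rapuwuf → rapuwif, lisuh → lisih) change the last vowel to 'i'.
The other pattern: stems whose last vowel is 'a' or 'i' add -ak.
So libhul → libhil.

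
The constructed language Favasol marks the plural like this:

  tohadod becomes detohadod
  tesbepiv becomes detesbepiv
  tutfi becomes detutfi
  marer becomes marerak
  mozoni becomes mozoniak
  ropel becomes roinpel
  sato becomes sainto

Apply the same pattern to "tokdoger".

tutfi and mozoni both end in -i yet inflect differently (detutfi, mozoniak), so the final letter is not what conditions the rule; the first letter is.
"tokdoger" begins with t-. The stems beginning with t- (tohadod → detohadod, tesbepiv → detesbepiv, tutfi → detutfi) add the prefix de-.
The other patterns: stems beginning with m- add -ak; stems beginning with r- or s- insert -in- after the first vowel.
So tokdoger → detokdoger.

detokdoger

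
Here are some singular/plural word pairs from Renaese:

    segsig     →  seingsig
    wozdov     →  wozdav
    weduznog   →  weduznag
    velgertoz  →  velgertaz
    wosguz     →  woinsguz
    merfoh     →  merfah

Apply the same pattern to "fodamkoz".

fodamkaz

"fodamkoz" has last vowel 'o'. The stems whose last vowel is 'o' (wozdov → wozdav, velgertoz → velgertaz, weduznog → weduznag) change the last vowel to 'a'.
So fodamkoz → fodamkaz.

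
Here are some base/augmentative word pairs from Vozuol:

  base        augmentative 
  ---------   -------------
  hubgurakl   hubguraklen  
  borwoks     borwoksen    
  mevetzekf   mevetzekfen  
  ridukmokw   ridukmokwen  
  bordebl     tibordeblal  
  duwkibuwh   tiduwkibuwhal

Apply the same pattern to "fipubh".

hubgurakl and bordebl both end in -l yet inflect differently (hubguraklen, tibordeblal), so the final letter is not what conditions the rule; the second-to-last letter is.
"fipubh" has second-to-last letter 'b'. The one such stem in the data (bordebl → tibordeblal) adds ti- … -al around the stem, so the same rule applies.
So fipubh → tifipubhal.

tifipubhal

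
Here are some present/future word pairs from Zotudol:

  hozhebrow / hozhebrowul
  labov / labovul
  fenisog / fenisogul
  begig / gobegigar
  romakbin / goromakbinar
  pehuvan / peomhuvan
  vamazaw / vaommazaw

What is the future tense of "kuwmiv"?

gokuwmivar

fenisog and begig both end in -g yet inflect differently (fenisogul, gobegigar), so the final letter is not what conditions the rule; the last vowel is.
"kuwmiv" has last vowel 'i'. The stems whose last vowel is 'i' (begig → gobegigar, romakbin → goromakbinar) add go- … -ar around the stem.
The other patterns: stems whose last vowel is 'o' add -ul; stems whose last vowel is 'a' insert -om- after the first vowel.
So kuwmiv → gokuwmivar.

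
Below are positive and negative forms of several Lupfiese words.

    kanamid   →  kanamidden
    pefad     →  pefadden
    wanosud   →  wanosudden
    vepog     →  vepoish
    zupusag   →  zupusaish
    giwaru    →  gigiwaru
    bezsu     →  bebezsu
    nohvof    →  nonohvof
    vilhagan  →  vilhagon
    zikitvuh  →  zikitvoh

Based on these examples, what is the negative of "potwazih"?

"potwazih" ends in -h. The one such stem in the data (zikitvuh → zikitvoh) changes the last vowel to 'o' (as does vilhagan), so the same rule applies.
So potwazih → potwazoh.

potwazoh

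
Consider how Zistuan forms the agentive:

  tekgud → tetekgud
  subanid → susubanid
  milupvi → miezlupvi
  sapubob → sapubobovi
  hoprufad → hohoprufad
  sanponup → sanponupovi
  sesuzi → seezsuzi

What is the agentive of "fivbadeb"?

fivbadebovi

milupvi and subanid both have last vowel 'i' yet inflect differently (miezlupvi, susubanid), so the last vowel is not what conditions the rule; the final letter is.
"fivbadeb" ends in -b. The one such stem in the data (sapubob → sapubobovi) adds -ovi, so the same rule applies.
So fivbadeb → fivbadebovi.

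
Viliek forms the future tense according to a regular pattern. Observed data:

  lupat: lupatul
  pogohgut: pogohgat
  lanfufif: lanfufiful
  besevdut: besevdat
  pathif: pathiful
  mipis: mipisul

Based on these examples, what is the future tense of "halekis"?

halekisul

besevdut and lupat both end in -t yet inflect differently (besevdat, lupatul), so the final letter is not what conditions the rule; the last vowel is.
"halekis" has last vowel 'i'. The stems whose last vowel is 'i' (lanfufif → lanfufiful, pathif → pathiful, mipis → mipisul) add -ul.
So halekis → halekisul.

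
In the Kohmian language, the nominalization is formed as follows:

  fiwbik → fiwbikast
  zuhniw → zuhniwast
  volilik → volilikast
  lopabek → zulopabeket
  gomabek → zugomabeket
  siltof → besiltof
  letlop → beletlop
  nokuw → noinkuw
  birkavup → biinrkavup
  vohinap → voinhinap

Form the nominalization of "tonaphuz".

toinnaphuz

fiwbik and lopabek both end in -k yet inflect differently (fiwbikast, zulopabeket), so the final letter is not what conditions the rule; the last vowel is.
"tonaphuz" has last vowel 'u'. The stems whose last vowel is 'u' (nokuw → noinkuw, birkavup → biinrkavup) insert -in- after the first vowel.
So tonaphuz → toinnaphuz.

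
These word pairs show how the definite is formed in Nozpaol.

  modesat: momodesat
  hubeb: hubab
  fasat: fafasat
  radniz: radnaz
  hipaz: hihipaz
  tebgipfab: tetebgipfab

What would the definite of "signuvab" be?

sisignuvab

tebgipfab and hubeb both end in -b yet inflect differently (tetebgipfab, hubab), so the final letter is not what conditions the rule; the last vowel is.
"signuvab" has last vowel 'a'. The stems whose last vowel is 'a' (fasat → fafasat, modesat → momodesat, hipaz → hihipaz) repeat the first consonant+vowel as a prefix.
So signuvab → sisignuvab.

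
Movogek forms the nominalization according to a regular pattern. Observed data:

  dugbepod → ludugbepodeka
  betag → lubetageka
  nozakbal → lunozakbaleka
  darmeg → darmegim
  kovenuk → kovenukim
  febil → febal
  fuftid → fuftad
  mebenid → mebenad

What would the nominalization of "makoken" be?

betag and darmeg both end in -g yet inflect differently (lubetageka, darmegim), so the final letter is not what conditions the rule; the last vowel is.
"makoken" has last vowel 'e'. The one such stem in the data (darmeg → darmegim) adds -im, so the same rule applies.
The other patterns: stems whose last vowel is 'a' or 'o' add lu- … -eka around the stem; stems whose last vowel is 'i' change the last vowel to 'a'.
So makoken → makokenim.

makokenim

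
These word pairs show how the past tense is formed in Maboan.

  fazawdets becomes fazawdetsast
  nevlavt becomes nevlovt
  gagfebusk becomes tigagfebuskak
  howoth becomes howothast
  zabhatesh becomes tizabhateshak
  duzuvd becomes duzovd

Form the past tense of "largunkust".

"largunkust" has second-to-last letter 's'. The stems whose second-to-last letter is 's' (gagfebusk → tigagfebuskak, zabhatesh → tizabhateshak) add ti- … -ak around the stem.
So largunkust → tilargunkustak.

tilargunkustak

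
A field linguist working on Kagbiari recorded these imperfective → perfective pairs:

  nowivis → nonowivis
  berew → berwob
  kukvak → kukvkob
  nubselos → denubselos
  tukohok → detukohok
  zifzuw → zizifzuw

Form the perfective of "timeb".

"timeb" has last vowel 'e'. The one such stem in the data (berew → berwob) deletes the last vowel and adds -ob (as does kukvak), so the same rule applies.
So timeb → timbob.

timbob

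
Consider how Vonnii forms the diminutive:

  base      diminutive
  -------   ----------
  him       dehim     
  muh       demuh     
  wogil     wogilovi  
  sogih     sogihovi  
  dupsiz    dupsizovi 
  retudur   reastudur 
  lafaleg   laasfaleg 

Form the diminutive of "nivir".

muh and sogih both end in -h yet inflect differently (demuh, sogihovi), so the final letter is not what conditions the rule; the number of vowels is.
"nivir" has 2 vowels. The stems with 2 vowels (wogil → wogilovi, sogih → sogihovi, dupsiz → dupsizovi) add -ovi.
The other patterns: stems with 1 vowel add the prefix de-; stems with 3 vowels insert -as- after the first vowel.
So nivir → nivirovi.

nivirovi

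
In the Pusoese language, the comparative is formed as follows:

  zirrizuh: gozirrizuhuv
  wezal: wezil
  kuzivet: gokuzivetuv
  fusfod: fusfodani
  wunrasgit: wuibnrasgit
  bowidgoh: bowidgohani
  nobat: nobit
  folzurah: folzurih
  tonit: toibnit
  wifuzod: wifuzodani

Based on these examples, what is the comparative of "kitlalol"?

"kitlalol" has last vowel 'o'. The stems whose last vowel is 'o' (fusfod → fusfodani, wifuzod → wifuzodani, bowidgoh → bowidgohani) add -ani.
So kitlalol → kitlalolani.

kitlalolani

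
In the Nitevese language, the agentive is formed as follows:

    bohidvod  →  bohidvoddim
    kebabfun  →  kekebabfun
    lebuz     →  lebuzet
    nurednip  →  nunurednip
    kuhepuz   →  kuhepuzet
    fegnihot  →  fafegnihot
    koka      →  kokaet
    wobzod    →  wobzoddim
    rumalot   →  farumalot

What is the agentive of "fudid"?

fudiddim

"fudid" ends in -d. The stems ending in -d (wobzod → wobzoddim, bohidvod → bohidvoddim) double the final consonant and add -im.
The other patterns: stems ending in -t add the prefix fa-; stems ending in -a or -z add -et; stems ending in -n or -p repeat the first consonant+vowel as a prefix.
So fudid → fudiddim.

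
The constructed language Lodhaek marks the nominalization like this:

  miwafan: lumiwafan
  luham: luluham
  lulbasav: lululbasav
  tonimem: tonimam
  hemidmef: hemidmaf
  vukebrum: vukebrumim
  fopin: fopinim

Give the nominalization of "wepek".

wepak

luham and tonimem both end in -m yet inflect differently (luluham, tonimam), so the final letter is not what conditions the rule; the last vowel is.
"wepek" has last vowel 'e'. The stems whose last vowel is 'e' (tonimem → tonimam, hemidmef → hemidmaf) change the last vowel to 'a'.
So wepek → wepak.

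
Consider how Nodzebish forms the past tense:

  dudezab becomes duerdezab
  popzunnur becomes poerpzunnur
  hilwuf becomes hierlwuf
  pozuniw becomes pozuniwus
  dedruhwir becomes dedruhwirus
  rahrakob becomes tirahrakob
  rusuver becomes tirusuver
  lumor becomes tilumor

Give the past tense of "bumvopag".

buermvopag

"bumvopag" has last vowel 'a'. The one such stem in the data (dudezab → duerdezab) inserts -er- after the first vowel (as do popzunnur, hilwuf), so the same rule applies.
The other patterns: stems whose last vowel is 'i' add -us; stems whose last vowel is 'e' or 'o' add the prefix ti-.
So bumvopag → buermvopag.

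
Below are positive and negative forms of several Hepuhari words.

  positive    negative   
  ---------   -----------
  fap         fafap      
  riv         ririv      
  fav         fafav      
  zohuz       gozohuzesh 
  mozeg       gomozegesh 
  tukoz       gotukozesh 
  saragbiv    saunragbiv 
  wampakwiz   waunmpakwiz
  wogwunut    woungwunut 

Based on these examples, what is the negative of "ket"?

riv and saragbiv both end in -v yet inflect differently (ririv, saunragbiv), so the final letter is not what conditions the rule; the number of vowels is.
"ket" has 1 vowel. The stems with 1 vowel (fap → fafap, riv → ririv, fav → fafav) repeat the first consonant+vowel as a prefix.
The other patterns: stems with 2 vowels add go- … -esh around the stem; stems with 3 vowels insert -un- after the first vowel.
So ket → keket.

keket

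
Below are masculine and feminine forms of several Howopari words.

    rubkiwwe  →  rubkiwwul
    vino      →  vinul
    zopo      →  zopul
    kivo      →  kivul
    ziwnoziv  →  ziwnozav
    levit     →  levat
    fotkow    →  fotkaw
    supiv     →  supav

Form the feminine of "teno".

tenul

vino and fotkow both have last vowel 'o' yet inflect differently (vinul, fotkaw), so the last vowel is not what conditions the rule; whether the stem ends in a vowel or a consonant is.
"teno" ends in a vowel. The stems ending in a vowel (rubkiwwe → rubkiwwul, vino → vinul, zopo → zopul) drop the final letter and add -ul.
The other pattern: stems ending in a consonant change the last vowel to 'a'.
So teno → tenul.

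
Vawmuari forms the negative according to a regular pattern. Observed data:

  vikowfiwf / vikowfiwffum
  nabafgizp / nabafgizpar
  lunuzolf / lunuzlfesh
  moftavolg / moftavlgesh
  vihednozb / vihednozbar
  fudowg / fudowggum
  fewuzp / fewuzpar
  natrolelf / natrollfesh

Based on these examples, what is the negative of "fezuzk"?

"fezuzk" has second-to-last letter 'z'. The stems whose second-to-last letter is 'z' (vihednozb → vihednozbar, nabafgizp → nabafgizpar, fewuzp → fewuzpar) add -ar.
The other patterns: stems whose second-to-last letter is 'l' delete the last vowel and add -esh; stems whose second-to-last letter is 'w' double the final consonant and add -um.
So fezuzk → fezuzkar.

fezuzkar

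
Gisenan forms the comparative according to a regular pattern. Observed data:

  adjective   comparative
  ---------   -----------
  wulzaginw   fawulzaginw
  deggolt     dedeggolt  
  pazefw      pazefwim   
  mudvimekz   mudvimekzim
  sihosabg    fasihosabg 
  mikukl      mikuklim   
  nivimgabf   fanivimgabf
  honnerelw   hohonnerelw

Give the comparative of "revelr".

rerevelr

honnerelw and pazefw both end in -w yet inflect differently (hohonnerelw, pazefwim), so the final letter is not what conditions the rule; the second-to-last letter is.
"revelr" has second-to-last letter 'l'. The stems whose second-to-last letter is 'l' (deggolt → dedeggolt, honnerelw → hohonnerelw) repeat the first consonant+vowel as a prefix.
So revelr → rerevelr.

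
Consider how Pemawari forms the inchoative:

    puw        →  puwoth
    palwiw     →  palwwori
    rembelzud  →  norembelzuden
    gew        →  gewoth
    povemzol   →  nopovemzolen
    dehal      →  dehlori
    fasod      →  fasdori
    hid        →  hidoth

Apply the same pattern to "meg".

megoth

gew and palwiw both end in -w yet inflect differently (gewoth, palwwori), so the final letter is not what conditions the rule; the number of vowels is.
"meg" has 1 vowel. The stems with 1 vowel (gew → gewoth, puw → puwoth, hid → hidoth) add -oth.
So meg → megoth.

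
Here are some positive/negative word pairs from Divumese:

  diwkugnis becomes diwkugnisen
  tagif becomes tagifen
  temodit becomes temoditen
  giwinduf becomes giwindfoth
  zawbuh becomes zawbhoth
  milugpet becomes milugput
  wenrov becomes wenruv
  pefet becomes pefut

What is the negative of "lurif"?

lurifen

tagif and giwinduf both end in -f yet inflect differently (tagifen, giwindfoth), so the final letter is not what conditions the rule; the last vowel is.
"lurif" has last vowel 'i'. The stems whose last vowel is 'i' (diwkugnis → diwkugnisen, tagif → tagifen, temodit → temoditen) add -en.
The other patterns: stems whose last vowel is 'u' delete the last vowel and add -oth; stems whose last vowel is 'e' or 'o' change the last vowel to 'u'.
So lurif → lurifen.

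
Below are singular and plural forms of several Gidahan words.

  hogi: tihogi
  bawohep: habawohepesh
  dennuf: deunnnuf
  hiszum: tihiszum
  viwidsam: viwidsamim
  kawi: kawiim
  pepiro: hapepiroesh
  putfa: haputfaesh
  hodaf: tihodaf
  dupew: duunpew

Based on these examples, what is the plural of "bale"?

habaleesh

"bale" begins with b-. The one such stem in the data (bawohep → habawohepesh) adds ha- … -esh around the stem, so the same rule applies.
The other patterns: stems beginning with h- add the prefix ti-; stems beginning with d- insert -un- after the first vowel; stems beginning with k- or v- add -im.
So bale → habaleesh.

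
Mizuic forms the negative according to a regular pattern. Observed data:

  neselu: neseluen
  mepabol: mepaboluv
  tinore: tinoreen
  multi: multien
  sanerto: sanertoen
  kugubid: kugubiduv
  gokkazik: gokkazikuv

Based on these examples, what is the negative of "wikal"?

wikaluv

mepabol and sanerto both have last vowel 'o' yet inflect differently (mepaboluv, sanertoen), so the last vowel is not what conditions the rule; whether the stem ends in a vowel or a consonant is.
"wikal" ends in a consonant. The stems ending in a consonant (kugubid → kugubiduv, gokkazik → gokkazikuv, mepabol → mepaboluv) add -uv.
So wikal → wikaluv.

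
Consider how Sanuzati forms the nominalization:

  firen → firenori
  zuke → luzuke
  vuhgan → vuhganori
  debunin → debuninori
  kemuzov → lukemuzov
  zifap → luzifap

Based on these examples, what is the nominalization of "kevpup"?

"kevpup" ends in -p. The one such stem in the data (zifap → luzifap) adds the prefix lu-, so the same rule applies.
The other pattern: stems ending in -n add -ori.
So kevpup → lukevpup.

lukevpup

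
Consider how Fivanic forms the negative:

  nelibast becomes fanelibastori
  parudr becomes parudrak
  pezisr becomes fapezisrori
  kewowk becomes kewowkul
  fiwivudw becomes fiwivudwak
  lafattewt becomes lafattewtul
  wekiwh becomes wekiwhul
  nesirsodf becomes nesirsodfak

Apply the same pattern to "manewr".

manewrul

"manewr" has second-to-last letter 'w'. The stems whose second-to-last letter is 'w' (lafattewt → lafattewtul, kewowk → kewowkul, wekiwh → wekiwhul) add -ul.
So manewr → manewrul.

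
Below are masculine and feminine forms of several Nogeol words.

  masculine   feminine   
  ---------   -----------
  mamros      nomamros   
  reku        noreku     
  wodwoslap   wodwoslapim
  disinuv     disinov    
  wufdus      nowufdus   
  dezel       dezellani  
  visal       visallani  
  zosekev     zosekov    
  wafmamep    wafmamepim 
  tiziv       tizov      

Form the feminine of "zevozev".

zevozov

wafmamep and zosekev both have last vowel 'e' yet inflect differently (wafmamepim, zosekov), so the last vowel is not what conditions the rule; the final letter is.
"zevozev" ends in -v. The stems ending in -v (zosekev → zosekov, tiziv → tizov, disinuv → disinov) change the last vowel to 'o'.
So zevozev → zevozov.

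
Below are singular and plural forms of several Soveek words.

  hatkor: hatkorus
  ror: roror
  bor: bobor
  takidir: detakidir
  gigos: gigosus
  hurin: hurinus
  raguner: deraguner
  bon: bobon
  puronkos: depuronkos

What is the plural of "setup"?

setupus

"setup" has 2 vowels. The stems with 2 vowels (hurin → hurinus, hatkor → hatkorus, gigos → gigosus) add -us.
The other patterns: stems with 1 vowel repeat the first consonant+vowel as a prefix; stems with 3 vowels add the prefix de-.
So setup → setupus.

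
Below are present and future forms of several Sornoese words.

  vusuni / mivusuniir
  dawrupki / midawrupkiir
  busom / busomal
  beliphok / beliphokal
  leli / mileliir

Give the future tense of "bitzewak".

bitzewakal

vusuni and beliphok both have 3 vowels yet inflect differently (mivusuniir, beliphokal), so the number of vowels is not what conditions the rule; the final letter is.
"bitzewak" ends in -k. The one such stem in the data (beliphok → beliphokal) adds -al, so the same rule applies.
The other pattern: stems ending in -i add mi- … -ir around the stem.
So bitzewak → bitzewakal.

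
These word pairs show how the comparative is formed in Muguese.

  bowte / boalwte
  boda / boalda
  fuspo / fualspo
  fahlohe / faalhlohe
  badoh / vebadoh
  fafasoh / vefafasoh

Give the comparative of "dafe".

daalfe

fuspo and badoh both have last vowel 'o' yet inflect differently (fualspo, vebadoh), so the last vowel is not what conditions the rule; whether the stem ends in a vowel or a consonant is.
"dafe" ends in a vowel. The stems ending in a vowel (bowte → boalwte, boda → boalda, fuspo → fualspo) insert -al- after the first vowel.
So dafe → daalfe.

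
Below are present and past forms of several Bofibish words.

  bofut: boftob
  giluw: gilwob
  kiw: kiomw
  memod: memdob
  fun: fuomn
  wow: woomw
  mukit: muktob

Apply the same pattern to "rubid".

rubdob

giluw and wow both end in -w yet inflect differently (gilwob, woomw), so the final letter is not what conditions the rule; the number of vowels is.
"rubid" has 2 vowels. The stems with 2 vowels (mukit → muktob, bofut → boftob, giluw → gilwob) delete the last vowel and add -ob.
The other pattern: stems with 1 vowel insert -om- after the first vowel.
So rubid → rubdob.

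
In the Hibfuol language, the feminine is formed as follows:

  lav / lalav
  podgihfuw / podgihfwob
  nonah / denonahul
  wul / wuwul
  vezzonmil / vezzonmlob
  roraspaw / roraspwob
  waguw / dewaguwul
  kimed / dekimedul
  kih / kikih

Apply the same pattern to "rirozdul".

kih and nonah both end in -h yet inflect differently (kikih, denonahul), so the final letter is not what conditions the rule; the number of vowels is.
"rirozdul" has 3 vowels. The stems with 3 vowels (podgihfuw → podgihfwob, roraspaw → roraspwob, vezzonmil → vezzonmlob) delete the last vowel and add -ob.
So rirozdul → rirozdlob.

rirozdlob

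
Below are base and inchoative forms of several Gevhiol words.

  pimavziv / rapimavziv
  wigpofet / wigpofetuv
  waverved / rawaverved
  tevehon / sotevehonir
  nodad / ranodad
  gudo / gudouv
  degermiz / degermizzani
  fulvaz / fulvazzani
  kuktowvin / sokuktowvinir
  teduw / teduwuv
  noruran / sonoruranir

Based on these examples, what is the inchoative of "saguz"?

"saguz" ends in -z. The stems ending in -z (degermiz → degermizzani, fulvaz → fulvazzani) double the final consonant and add -ani.
The other patterns: stems ending in -d or -v add the prefix ra-; stems ending in -n add so- … -ir around the stem; stems ending in -o, -t or -w add -uv.
So saguz → saguzzani.

saguzzani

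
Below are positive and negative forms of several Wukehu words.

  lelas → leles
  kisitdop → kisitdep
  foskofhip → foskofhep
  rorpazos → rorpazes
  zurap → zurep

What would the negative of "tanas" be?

Every pair shown (lelas → leles, kisitdop → kisitdep, foskofhip → foskofhep, …) follows the same rule: change the last vowel to 'e'.
So tanas → tanes.

tanes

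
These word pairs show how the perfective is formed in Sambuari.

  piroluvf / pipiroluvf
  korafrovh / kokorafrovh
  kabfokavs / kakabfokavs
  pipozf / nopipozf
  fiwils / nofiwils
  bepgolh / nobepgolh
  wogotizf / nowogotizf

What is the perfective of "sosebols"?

nososebols

"sosebols" has second-to-last letter 'l'. The stems whose second-to-last letter is 'l' (fiwils → nofiwils, bepgolh → nobepgolh) add the prefix no-.
The other pattern: stems whose second-to-last letter is 'v' repeat the first consonant+vowel as a prefix.
So sosebols → nososebols.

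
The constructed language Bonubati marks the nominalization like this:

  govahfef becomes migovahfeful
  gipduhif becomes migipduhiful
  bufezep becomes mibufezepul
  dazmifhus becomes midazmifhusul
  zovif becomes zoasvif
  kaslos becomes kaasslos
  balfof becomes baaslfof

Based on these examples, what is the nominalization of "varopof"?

kaslos and dazmifhus both end in -s yet inflect differently (kaasslos, midazmifhusul), so the final letter is not what conditions the rule; the number of vowels is.
"varopof" has 3 vowels. The stems with 3 vowels (dazmifhus → midazmifhusul, bufezep → mibufezepul, govahfef → migovahfeful) add mi- … -ul around the stem.
So varopof → mivaropoful.

mivaropoful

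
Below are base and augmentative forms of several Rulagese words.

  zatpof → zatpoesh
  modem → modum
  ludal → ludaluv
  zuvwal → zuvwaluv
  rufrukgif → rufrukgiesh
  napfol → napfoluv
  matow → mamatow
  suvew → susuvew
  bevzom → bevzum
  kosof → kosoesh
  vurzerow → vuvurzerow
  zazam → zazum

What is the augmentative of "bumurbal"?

bumurbaluv

matow and napfol both have last vowel 'o' yet inflect differently (mamatow, napfoluv), so the last vowel is not what conditions the rule; the final letter is.
"bumurbal" ends in -l. The stems ending in -l (ludal → ludaluv, zuvwal → zuvwaluv, napfol → napfoluv) add -uv.
The other patterns: stems ending in -w repeat the first consonant+vowel as a prefix; stems ending in -f drop the final letter and add -esh; stems ending in -m change the last vowel to 'u'.
So bumurbal → bumurbaluv.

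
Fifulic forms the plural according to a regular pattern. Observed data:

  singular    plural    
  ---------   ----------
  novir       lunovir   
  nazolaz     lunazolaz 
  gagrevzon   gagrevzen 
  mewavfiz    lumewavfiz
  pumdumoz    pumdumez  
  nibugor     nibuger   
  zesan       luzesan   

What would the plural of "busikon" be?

busiken

"busikon" has last vowel 'o'. The stems whose last vowel is 'o' (nibugor → nibuger, gagrevzon → gagrevzen, pumdumoz → pumdumez) change the last vowel to 'e'.
So busikon → busiken.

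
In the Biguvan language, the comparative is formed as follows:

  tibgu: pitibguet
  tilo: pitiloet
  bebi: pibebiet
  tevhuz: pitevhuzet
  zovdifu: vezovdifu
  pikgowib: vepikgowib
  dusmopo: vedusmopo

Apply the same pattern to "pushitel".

vepushitel

tibgu and zovdifu both end in -u yet inflect differently (pitibguet, vezovdifu), so the final letter is not what conditions the rule; the first letter is.
"pushitel" begins with p-. The one such stem in the data (pikgowib → vepikgowib) adds the prefix ve-, so the same rule applies.
So pushitel → vepushitel.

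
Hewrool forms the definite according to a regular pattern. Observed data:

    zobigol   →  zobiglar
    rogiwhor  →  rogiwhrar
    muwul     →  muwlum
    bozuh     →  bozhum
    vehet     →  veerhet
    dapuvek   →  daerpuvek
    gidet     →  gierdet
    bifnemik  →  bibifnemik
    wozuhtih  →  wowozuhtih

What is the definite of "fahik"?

zobigol and muwul both end in -l yet inflect differently (zobiglar, muwlum), so the final letter is not what conditions the rule; the last vowel is.
"fahik" has last vowel 'i'. The stems whose last vowel is 'i' (bifnemik → bibifnemik, wozuhtih → wowozuhtih) repeat the first consonant+vowel as a prefix.
The other patterns: stems whose last vowel is 'o' delete the last vowel and add -ar; stems whose last vowel is 'u' delete the last vowel and add -um; stems whose last vowel is 'e' insert -er- after the first vowel.
So fahik → fafahik.

fafahik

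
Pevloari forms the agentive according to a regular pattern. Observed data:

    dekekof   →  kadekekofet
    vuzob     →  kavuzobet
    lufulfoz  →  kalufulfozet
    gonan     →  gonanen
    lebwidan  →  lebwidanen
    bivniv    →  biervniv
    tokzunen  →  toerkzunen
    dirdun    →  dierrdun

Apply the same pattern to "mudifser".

gonan and tokzunen both end in -n yet inflect differently (gonanen, toerkzunen), so the final letter is not what conditions the rule; the last vowel is.
"mudifser" has last vowel 'e'. The one such stem in the data (tokzunen → toerkzunen) inserts -er- after the first vowel (as do bivniv, dirdun), so the same rule applies.
So mudifser → muerdifser.

muerdifser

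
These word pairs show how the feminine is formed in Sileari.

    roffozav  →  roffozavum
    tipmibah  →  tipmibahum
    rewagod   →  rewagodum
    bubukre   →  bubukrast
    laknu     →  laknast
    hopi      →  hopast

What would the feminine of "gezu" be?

gezast

"gezu" ends in a vowel. The stems ending in a vowel (bubukre → bubukrast, laknu → laknast, hopi → hopast) drop the final letter and add -ast.
The other pattern: stems ending in a consonant add -um.
So gezu → gezast.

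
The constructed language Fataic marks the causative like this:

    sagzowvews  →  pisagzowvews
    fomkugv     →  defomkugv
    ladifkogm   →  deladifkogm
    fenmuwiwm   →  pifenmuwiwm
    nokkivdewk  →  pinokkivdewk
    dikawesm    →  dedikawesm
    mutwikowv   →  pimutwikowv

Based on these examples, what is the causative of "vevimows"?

pivevimows

fenmuwiwm and dikawesm both end in -m yet inflect differently (pifenmuwiwm, dedikawesm), so the final letter is not what conditions the rule; the second-to-last letter is.
"vevimows" has second-to-last letter 'w'. The stems whose second-to-last letter is 'w' (nokkivdewk → pinokkivdewk, sagzowvews → pisagzowvews, fenmuwiwm → pifenmuwiwm) add the prefix pi-.
So vevimows → pivevimows.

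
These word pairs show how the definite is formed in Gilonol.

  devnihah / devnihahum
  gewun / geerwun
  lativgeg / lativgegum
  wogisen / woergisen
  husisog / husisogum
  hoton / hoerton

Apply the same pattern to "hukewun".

huerkewun

hoton and husisog both have last vowel 'o' yet inflect differently (hoerton, husisogum), so the last vowel is not what conditions the rule; the final letter is.
"hukewun" ends in -n. The stems ending in -n (gewun → geerwun, hoton → hoerton, wogisen → woergisen) insert -er- after the first vowel.
The other pattern: stems ending in -g or -h add -um.
So hukewun → huerkewun.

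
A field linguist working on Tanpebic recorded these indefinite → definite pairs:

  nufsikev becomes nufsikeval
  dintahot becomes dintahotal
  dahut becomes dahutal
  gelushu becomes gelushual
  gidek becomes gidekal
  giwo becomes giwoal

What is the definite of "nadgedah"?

Every pair shown (nufsikev → nufsikeval, dintahot → dintahotal, dahut → dahutal, …) follows the same rule: add -al.
So nadgedah → nadgedahal.

nadgedahal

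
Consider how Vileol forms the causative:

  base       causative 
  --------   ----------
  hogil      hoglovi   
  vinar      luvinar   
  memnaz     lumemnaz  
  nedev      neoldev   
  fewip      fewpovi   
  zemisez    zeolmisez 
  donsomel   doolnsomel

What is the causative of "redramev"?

reoldramev

donsomel and hogil both end in -l yet inflect differently (doolnsomel, hoglovi), so the final letter is not what conditions the rule; the last vowel is.
"redramev" has last vowel 'e'. The stems whose last vowel is 'e' (nedev → neoldev, donsomel → doolnsomel, zemisez → zeolmisez) insert -ol- after the first vowel.
So redramev → reoldramev.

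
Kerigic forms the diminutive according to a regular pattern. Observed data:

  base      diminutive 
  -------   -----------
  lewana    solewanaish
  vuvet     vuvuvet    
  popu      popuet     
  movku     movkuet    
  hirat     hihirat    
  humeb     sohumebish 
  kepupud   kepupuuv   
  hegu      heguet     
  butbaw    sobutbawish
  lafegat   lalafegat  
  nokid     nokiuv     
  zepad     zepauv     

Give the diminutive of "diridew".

popu and kepupud both have last vowel 'u' yet inflect differently (popuet, kepupuuv), so the last vowel is not what conditions the rule; the final letter is.
"diridew" ends in -w. The one such stem in the data (butbaw → sobutbawish) adds so- … -ish around the stem, so the same rule applies.
The other patterns: stems ending in -u add -et; stems ending in -t repeat the first consonant+vowel as a prefix; stems ending in -d drop the final letter and add -uv.
So diridew → sodiridewish.

sodiridewish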